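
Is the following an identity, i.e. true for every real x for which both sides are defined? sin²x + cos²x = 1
Claim: sin²x + cos²x = 1.
Reasoning: The point (cos x, sin x) lies on the unit circle X² + Y² = 1, so cos²x + sin²x = 1 for every real x.
So the two sides agree for every real x for which both sides are defined.

Conclusion: Yes, this is an identity.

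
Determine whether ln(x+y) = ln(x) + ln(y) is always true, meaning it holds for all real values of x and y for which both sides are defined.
No, this is NOT an identity.

Claim: ln(x+y) = ln(x) + ln(y).
Test a specific point where both sides are defined: x = 4, y = 1/2.
LHS = ln(x+y) ≈ 1.5041
RHS = ln(x) + ln(y) ≈ 0.6931
Since 1.5041 ≠ 0.6931, the equation fails at this point, so it cannot hold for all real values of x and y for which both sides are defined.
ln(x) + ln(y) = ln(xy), not ln(x+y).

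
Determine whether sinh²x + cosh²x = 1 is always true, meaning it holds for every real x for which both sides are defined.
No, this is NOT an identity.

Claim: sinh²x + cosh²x = 1.
Test a specific point where both sides are defined: x = 4.
LHS = sinh²x + cosh²x ≈ 1490.4792
RHS = 1 ≈ 1.0000
Since 1490.4792 ≠ 1.0000, the equation fails at this point, so it cannot hold for every real x for which both sides are defined.
The correct hyperbolic identity is cosh²x - sinh²x = 1 (a difference); the sum sinh²x + cosh²x equals cosh(2x).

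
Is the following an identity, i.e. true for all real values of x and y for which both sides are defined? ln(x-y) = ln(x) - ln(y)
No, this is NOT an identity.

Claim: ln(x-y) = ln(x) - ln(y).
Test a specific point where both sides are defined: x = 3, y = 1.
LHS = ln(x-y) ≈ 0.6931
RHS = ln(x) - ln(y) ≈ 1.0986
Since 0.6931 ≠ 1.0986, the equation fails at this point, so it cannot hold for all real values of x and y for which both sides are defined.
ln(x) - ln(y) = ln(x/y), not ln(x-y).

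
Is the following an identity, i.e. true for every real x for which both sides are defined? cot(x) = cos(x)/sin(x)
Claim: cot(x) = cos(x)/sin(x).
Reasoning: cot(x) is defined as 1/tan(x) = 1/(sin(x)/cos(x)) = cos(x)/sin(x), wherever sin(x) ≠ 0.
So the two sides agree for every real x for which both sides are defined.

Conclusion: Yes, this is an identity.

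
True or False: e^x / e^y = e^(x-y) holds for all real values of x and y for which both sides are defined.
Claim: e^x / e^y = e^(x-y).
Reasoning: 1/e^y = e^(-y), so e^x / e^y = e^x · e^(-y) = e^(x + (-y)) = e^(x-y) by the product rule for exponents.
So the two sides agree for all real values of x and y for which both sides are defined.

Conclusion: True.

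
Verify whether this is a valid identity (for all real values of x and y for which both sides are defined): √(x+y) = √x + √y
No, this is NOT an identity.

Claim: √(x+y) = √x + √y.
Test a specific point where both sides are defined: x = 3/2, y = 3.
LHS = √(x+y) ≈ 2.1213
RHS = √x + √y ≈ 2.9568
Since 2.1213 ≠ 2.9568, the equation fails at this point, so it cannot hold for all real values of x and y for which both sides are defined.
Squaring the right side gives x + 2√(xy) + y, not x + y.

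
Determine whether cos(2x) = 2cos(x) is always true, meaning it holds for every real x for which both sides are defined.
Claim: cos(2x) = 2cos(x).
Test a specific point where both sides are defined: x = π/2.
LHS = cos(2x) ≈ -1.0000
RHS = 2cos(x) ≈ 0.0000
Since -1.0000 ≠ 0.0000, the equation fails at this point, so it cannot hold for every real x for which both sides are defined.
The correct double-angle formula is cos(2x) = cos²x - sin²x.

Conclusion: No, this is NOT an identity.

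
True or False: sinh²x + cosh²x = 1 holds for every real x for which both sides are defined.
Claim: sinh²x + cosh²x = 1.
Test a specific point where both sides are defined: x = 1/2.
LHS = sinh²x + cosh²x ≈ 1.5431
RHS = 1 ≈ 1.0000
Since 1.5431 ≠ 1.0000, the equation fails at this point, so it cannot hold for every real x for which both sides are defined.
The correct hyperbolic identity is cosh²x - sinh²x = 1 (a difference); the sum sinh²x + cosh²x equals cosh(2x).

Conclusion: False.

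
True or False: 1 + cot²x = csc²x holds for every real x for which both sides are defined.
Claim: 1 + cot²x = csc²x.
Reasoning: Start from sin²x + cos²x = 1 and divide every term by sin²x (allowed wherever cot x and csc x are defined): 1 + cot²x = 1/sin²x = csc²x.
So the two sides agree for every real x for which both sides are defined.

Conclusion: True.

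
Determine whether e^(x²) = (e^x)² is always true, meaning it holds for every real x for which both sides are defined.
Claim: e^(x²) = (e^x)².
Test a specific point where both sides are defined: x = 3.
LHS = e^(x²) ≈ 8103.0839
RHS = (e^x)² ≈ 403.4288
Since 8103.0839 ≠ 403.4288, the equation fails at this point, so it cannot hold for every real x for which both sides are defined.
(e^x)² = e^(2x), and 2x ≠ x² in general.

Conclusion: No, this is NOT an identity.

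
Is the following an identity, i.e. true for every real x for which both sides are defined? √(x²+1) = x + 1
Claim: √(x²+1) = x + 1.
Test a specific point where both sides are defined: x = 3.
LHS = √(x²+1) ≈ 3.1623
RHS = x + 1 ≈ 4.0000
Since 3.1623 ≠ 4.0000, the equation fails at this point, so it cannot hold for every real x for which both sides are defined.
(x+1)² = x² + 2x + 1 ≠ x² + 1 unless x = 0.

Conclusion: No, this is NOT an identity.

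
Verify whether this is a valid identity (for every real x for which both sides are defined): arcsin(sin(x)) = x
No, this is NOT an identity.

Claim: arcsin(sin(x)) = x.
Test a specific point where both sides are defined: x = 3π/4.
LHS = arcsin(sin(x)) ≈ 0.7854
RHS = x ≈ 2.3562
Since 0.7854 ≠ 2.3562, the equation fails at this point, so it cannot hold for every real x for which both sides are defined.
arcsin only returns values in [-π/2, π/2], so arcsin(sin(x)) = x holds only for x in that interval, not for all real x.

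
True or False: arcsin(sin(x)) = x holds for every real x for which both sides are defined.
Claim: arcsin(sin(x)) = x.
Test a specific point where both sides are defined: x = 3π/4.
LHS = arcsin(sin(x)) ≈ 0.7854
RHS = x ≈ 2.3562
Since 0.7854 ≠ 2.3562, the equation fails at this point, so it cannot hold for every real x for which both sides are defined.
arcsin only returns values in [-π/2, π/2], so arcsin(sin(x)) = x holds only for x in that interval, not for all real x.

Conclusion: False.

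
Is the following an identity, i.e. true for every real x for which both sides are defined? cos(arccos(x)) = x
Claim: cos(arccos(x)) = x.
Reasoning: For -1 ≤ x ≤ 1 (where arccos is defined), arccos(x) is by definition an angle whose cosine equals x. Taking the cosine of that angle returns x. (Note the other order, arccos(cos x) = x, is NOT an identity.)
So the two sides agree for every real x for which both sides are defined.

Conclusion: Yes, this is an identity.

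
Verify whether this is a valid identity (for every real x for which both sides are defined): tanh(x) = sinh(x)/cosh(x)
Yes, this is an identity.

Claim: tanh(x) = sinh(x)/cosh(x).
Reasoning: tanh(x) is defined as sinh(x)/cosh(x) = (e^x - e^-x)/(e^x + e^-x); cosh(x) ≥ 1 is never zero, so this holds for every real x.
So the two sides agree for every real x for which both sides are defined.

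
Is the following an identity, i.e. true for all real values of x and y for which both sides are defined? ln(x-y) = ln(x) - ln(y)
No, this is NOT an identity.

Claim: ln(x-y) = ln(x) - ln(y).
Test a specific point where both sides are defined: x = 3/2, y = 1/2.
LHS = ln(x-y) ≈ 0.0000
RHS = ln(x) - ln(y) ≈ 1.0986
Since 0.0000 ≠ 1.0986, the equation fails at this point, so it cannot hold for all real values of x and y for which both sides are defined.
ln(x) - ln(y) = ln(x/y), not ln(x-y).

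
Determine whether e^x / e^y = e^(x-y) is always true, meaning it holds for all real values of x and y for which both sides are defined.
Yes, this is an identity.

Claim: e^x / e^y = e^(x-y).
Reasoning: 1/e^y = e^(-y), so e^x / e^y = e^x · e^(-y) = e^(x + (-y)) = e^(x-y) by the product rule for exponents.
So the two sides agree for all real values of x and y for which both sides are defined.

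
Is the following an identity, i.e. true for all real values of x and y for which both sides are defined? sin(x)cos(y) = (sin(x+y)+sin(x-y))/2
Yes, this is an identity.

Claim: sin(x)cos(y) = (sin(x+y)+sin(x-y))/2.
Reasoning: sin(x+y) = sin(x)cos(y) + cos(x)sin(y) and sin(x-y) = sin(x)cos(y) - cos(x)sin(y). Adding, sin(x+y) + sin(x-y) = 2sin(x)cos(y); divide by 2.
So the two sides agree for all real values of x and y for which both sides are defined.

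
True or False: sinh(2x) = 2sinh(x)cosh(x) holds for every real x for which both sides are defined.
Claim: sinh(2x) = 2sinh(x)cosh(x).
Reasoning: 2sinh(x)cosh(x) = 2 · (e^x - e^-x)/2 · (e^x + e^-x)/2 = (e^(2x) - e^(-2x))/2 = sinh(2x).
So the two sides agree for every real x for which both sides are defined.

Conclusion: True.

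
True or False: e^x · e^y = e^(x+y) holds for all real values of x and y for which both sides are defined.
Claim: e^x · e^y = e^(x+y).
Reasoning: This is the law of exponents for a common base: multiplying powers adds exponents. E.g. from the series, (Σ x^j/j!)(Σ y^k/k!) = Σ_m (Σ_{j+k=m} x^j y^k/(j!k!)) = Σ_m (x+y)^m/m! by the binomial theorem.
So the two sides agree for all real values of x and y for which both sides are defined.

Conclusion: True.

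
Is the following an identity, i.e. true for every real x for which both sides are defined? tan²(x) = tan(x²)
Claim: tan²(x) = tan(x²).
Test a specific point where both sides are defined: x = -π/4.
LHS = tan²(x) ≈ 1.0000
RHS = tan(x²) ≈ 0.7092
Since 1.0000 ≠ 0.7092, the equation fails at this point, so it cannot hold for every real x for which both sides are defined.
tan²(x) means (tan x)², squaring the output; tan(x²) squares the input. These are different functions.

Conclusion: No, this is NOT an identity.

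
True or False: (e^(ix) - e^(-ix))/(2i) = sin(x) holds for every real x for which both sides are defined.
Claim: (e^(ix) - e^(-ix))/(2i) = sin(x).
Reasoning: By Euler's formula e^(ix) = cos(x) + i·sin(x) and e^(-ix) = cos(x) - i·sin(x). Subtracting cancels the cosine terms: e^(ix) - e^(-ix) = 2i·sin(x); divide by 2i.
So the two sides agree for every real x for which both sides are defined.

Conclusion: True.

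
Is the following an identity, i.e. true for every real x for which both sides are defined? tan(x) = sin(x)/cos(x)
Yes, this is an identity.

Claim: tan(x) = sin(x)/cos(x).
Reasoning: For an angle x whose terminal point on the unit circle is (cos x, sin x), tan(x) is defined as the ratio (second coordinate)/(first coordinate) = sin(x)/cos(x), wherever cos(x) ≠ 0.
So the two sides agree for every real x for which both sides are defined.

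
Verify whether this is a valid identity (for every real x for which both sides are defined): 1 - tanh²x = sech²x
Yes, this is an identity.

Claim: 1 - tanh²x = sech²x.
Reasoning: Divide cosh²x - sinh²x = 1 through by cosh²x (never zero): 1 - tanh²x = 1/cosh²x = sech²x.
So the two sides agree for every real x for which both sides are defined.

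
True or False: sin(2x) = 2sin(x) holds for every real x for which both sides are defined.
False.

Claim: sin(2x) = 2sin(x).
Test a specific point where both sides are defined: x = -π/3.
LHS = sin(2x) ≈ -0.8660
RHS = 2sin(x) ≈ -1.7321
Since -0.8660 ≠ -1.7321, the equation fails at this point, so it cannot hold for every real x for which both sides are defined.
The correct double-angle formula is sin(2x) = 2sin(x)cos(x).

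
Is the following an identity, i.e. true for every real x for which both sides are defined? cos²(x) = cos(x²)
Claim: cos²(x) = cos(x²).
Test a specific point where both sides are defined: x = π.
LHS = cos²(x) ≈ 1.0000
RHS = cos(x²) ≈ -0.9027
Since 1.0000 ≠ -0.9027, the equation fails at this point, so it cannot hold for every real x for which both sides are defined.
cos²(x) means (cos x)², squaring the output; cos(x²) squares the input. These are different functions.

Conclusion: No, this is NOT an identity.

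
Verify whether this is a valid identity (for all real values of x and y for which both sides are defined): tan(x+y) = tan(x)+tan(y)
No, this is NOT an identity.

Claim: tan(x+y) = tan(x)+tan(y).
Test a specific point where both sides are defined: x = π/6, y = π/4.
LHS = tan(x+y) ≈ 3.7321
RHS = tan(x)+tan(y) ≈ 1.5774
Since 3.7321 ≠ 1.5774, the equation fails at this point, so it cannot hold for all real values of x and y for which both sides are defined.
The correct formula is tan(x+y) = (tan(x) + tan(y))/(1 - tan(x)tan(y)).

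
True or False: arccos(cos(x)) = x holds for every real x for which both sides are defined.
False.

Claim: arccos(cos(x)) = x.
Test a specific point where both sides are defined: x = -π/6.
LHS = arccos(cos(x)) ≈ 0.5236
RHS = x ≈ -0.5236
Since 0.5236 ≠ -0.5236, the equation fails at this point, so it cannot hold for every real x for which both sides are defined.
arccos only returns values in [0, π], so arccos(cos(x)) = x holds only for x in that interval, not for all real x.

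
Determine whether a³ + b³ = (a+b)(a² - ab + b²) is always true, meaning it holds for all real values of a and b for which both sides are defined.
Claim: a³ + b³ = (a+b)(a² - ab + b²).
Reasoning: Expand the right side: (a+b)(a² - ab + b²) = a³ - a²b + ab² + a²b - ab² + b³ = a³ + b³ (the middle terms cancel in pairs).
So the two sides agree for all real values of a and b for which both sides are defined.

Conclusion: Yes, this is an identity.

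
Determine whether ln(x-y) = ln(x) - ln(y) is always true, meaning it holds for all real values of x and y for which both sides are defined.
Claim: ln(x-y) = ln(x) - ln(y).
Test a specific point where both sides are defined: x = 3, y = 2.
LHS = ln(x-y) ≈ 0.0000
RHS = ln(x) - ln(y) ≈ 0.4055
Since 0.0000 ≠ 0.4055, the equation fails at this point, so it cannot hold for all real values of x and y for which both sides are defined.
ln(x) - ln(y) = ln(x/y), not ln(x-y).

Conclusion: No, this is NOT an identity.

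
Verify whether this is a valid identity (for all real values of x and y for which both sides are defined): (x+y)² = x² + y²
Claim: (x+y)² = x² + y².
Test a specific point where both sides are defined: x = 3/2, y = 1.
LHS = (x+y)² ≈ 6.2500
RHS = x² + y² ≈ 3.2500
Since 6.2500 ≠ 3.2500, the equation fails at this point, so it cannot hold for all real values of x and y for which both sides are defined.
The correct expansion is (x+y)² = x² + 2xy + y²; the cross term 2xy is missing.

Conclusion: No, this is NOT an identity.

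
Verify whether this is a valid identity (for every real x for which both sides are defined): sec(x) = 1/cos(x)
Claim: sec(x) = 1/cos(x).
Reasoning: sec(x) is by definition the reciprocal of cos(x), wherever cos(x) ≠ 0.
So the two sides agree for every real x for which both sides are defined.

Conclusion: Yes, this is an identity.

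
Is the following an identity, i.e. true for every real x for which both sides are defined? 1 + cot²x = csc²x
Yes, this is an identity.

Claim: 1 + cot²x = csc²x.
Reasoning: Start from sin²x + cos²x = 1 and divide every term by sin²x (allowed wherever cot x and csc x are defined): 1 + cot²x = 1/sin²x = csc²x.
So the two sides agree for every real x for which both sides are defined.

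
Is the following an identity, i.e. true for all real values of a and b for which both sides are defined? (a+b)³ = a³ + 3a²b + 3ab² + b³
Claim: (a+b)³ = a³ + 3a²b + 3ab² + b³.
Reasoning: (a+b)³ = (a+b)(a+b)² = (a+b)(a² + 2ab + b²) = a³ + 2a²b + ab² + a²b + 2ab² + b³ = a³ + 3a²b + 3ab² + b³.
So the two sides agree for all real values of a and b for which both sides are defined.

Conclusion: Yes, this is an identity.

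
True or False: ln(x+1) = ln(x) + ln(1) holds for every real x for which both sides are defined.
Claim: ln(x+1) = ln(x) + ln(1).
Test a specific point where both sides are defined: x = 3.
LHS = ln(x+1) ≈ 1.3863
RHS = ln(x) + ln(1) ≈ 1.0986
Since 1.3863 ≠ 1.0986, the equation fails at this point, so it cannot hold for every real x for which both sides are defined.
ln(1) = 0, so the right side is just ln(x), which differs from ln(x+1).

Conclusion: False.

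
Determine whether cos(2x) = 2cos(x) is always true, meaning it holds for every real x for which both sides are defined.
Claim: cos(2x) = 2cos(x).
Test a specific point where both sides are defined: x = π/6.
LHS = cos(2x) ≈ 0.5000
RHS = 2cos(x) ≈ 1.7321
Since 0.5000 ≠ 1.7321, the equation fails at this point, so it cannot hold for every real x for which both sides are defined.
The correct double-angle formula is cos(2x) = cos²x - sin²x.

Conclusion: No, this is NOT an identity.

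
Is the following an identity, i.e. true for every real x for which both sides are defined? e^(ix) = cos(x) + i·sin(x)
Yes, this is an identity.

Claim: e^(ix) = cos(x) + i·sin(x).
Reasoning: Euler's formula. Expand e^(ix) = Σ (ix)^k / k!. Since i² = -1, the even-k terms are Σ (-1)^m x^(2m)/(2m)! = cos(x) and the odd-k terms are i · Σ (-1)^m x^(2m+1)/(2m+1)! = i·sin(x).
So the two sides agree for every real x for which both sides are defined.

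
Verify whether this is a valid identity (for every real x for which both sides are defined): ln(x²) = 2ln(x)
Yes, this is an identity.

Claim: ln(x²) = 2ln(x).
Reasoning: The right side requires x > 0. For x > 0, x² = (e^(ln x))² = e^(2ln x), so ln(x²) = 2ln(x). (For x < 0 the right side is undefined, so those values are outside the claim.)
So the two sides agree for every real x for which both sides are defined.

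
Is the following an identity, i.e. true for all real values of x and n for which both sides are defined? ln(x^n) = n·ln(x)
Yes, this is an identity.

Claim: ln(x^n) = n·ln(x).
Reasoning: The right side requires x > 0. For x > 0, x^n = (e^(ln x))^n = e^(n·ln x), so taking ln of both sides gives ln(x^n) = n·ln(x).
So the two sides agree for all real values of x and n for which both sides are defined.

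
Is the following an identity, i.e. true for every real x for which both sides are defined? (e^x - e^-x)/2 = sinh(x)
Claim: (e^x - e^-x)/2 = sinh(x).
Reasoning: This is exactly the definition of the hyperbolic sine: sinh(x) := (e^x - e^-x)/2.
So the two sides agree for every real x for which both sides are defined.

Conclusion: Yes, this is an identity.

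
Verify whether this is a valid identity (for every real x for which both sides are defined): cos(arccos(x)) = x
Yes, this is an identity.

Claim: cos(arccos(x)) = x.
Reasoning: For -1 ≤ x ≤ 1 (where arccos is defined), arccos(x) is by definition an angle whose cosine equals x. Taking the cosine of that angle returns x. (Note the other order, arccos(cos x) = x, is NOT an identity.)
So the two sides agree for every real x for which both sides are defined.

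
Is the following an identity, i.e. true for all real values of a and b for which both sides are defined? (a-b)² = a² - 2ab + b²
Yes, this is an identity.

Claim: (a-b)² = a² - 2ab + b².
Reasoning: Expand: (a-b)² = (a-b)(a-b) = a·a - a·b - b·a + b·b = a² - 2ab + b².
So the two sides agree for all real values of a and b for which both sides are defined.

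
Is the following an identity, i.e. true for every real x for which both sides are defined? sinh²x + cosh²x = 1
No, this is NOT an identity.

Claim: sinh²x + cosh²x = 1.
Test a specific point where both sides are defined: x = 1.
LHS = sinh²x + cosh²x ≈ 3.7622
RHS = 1 ≈ 1.0000
Since 3.7622 ≠ 1.0000, the equation fails at this point, so it cannot hold for every real x for which both sides are defined.
The correct hyperbolic identity is cosh²x - sinh²x = 1 (a difference); the sum sinh²x + cosh²x equals cosh(2x).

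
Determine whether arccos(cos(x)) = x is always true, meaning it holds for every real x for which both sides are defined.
Claim: arccos(cos(x)) = x.
Test a specific point where both sides are defined: x = -π/6.
LHS = arccos(cos(x)) ≈ 0.5236
RHS = x ≈ -0.5236
Since 0.5236 ≠ -0.5236, the equation fails at this point, so it cannot hold for every real x for which both sides are defined.
arccos only returns values in [0, π], so arccos(cos(x)) = x holds only for x in that interval, not for all real x.

Conclusion: No, this is NOT an identity.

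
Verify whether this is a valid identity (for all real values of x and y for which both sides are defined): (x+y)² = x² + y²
No, this is NOT an identity.

Claim: (x+y)² = x² + y².
Test a specific point where both sides are defined: x = 1/2, y = 4.
LHS = (x+y)² ≈ 20.2500
RHS = x² + y² ≈ 16.2500
Since 20.2500 ≠ 16.2500, the equation fails at this point, so it cannot hold for all real values of x and y for which both sides are defined.
The correct expansion is (x+y)² = x² + 2xy + y²; the cross term 2xy is missing.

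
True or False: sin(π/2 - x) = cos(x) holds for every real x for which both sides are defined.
Claim: sin(π/2 - x) = cos(x).
Reasoning: Use sin(u - v) = sin(u)cos(v) - cos(u)sin(v) with u = π/2, v = x: sin(π/2)cos(x) - cos(π/2)sin(x) = 1·cos(x) - 0·sin(x) = cos(x).
So the two sides agree for every real x for which both sides are defined.

Conclusion: True.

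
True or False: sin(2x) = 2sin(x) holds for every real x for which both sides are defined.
False.

Claim: sin(2x) = 2sin(x).
Test a specific point where both sides are defined: x = 3π/4.
LHS = sin(2x) ≈ -1.0000
RHS = 2sin(x) ≈ 1.4142
Since -1.0000 ≠ 1.4142, the equation fails at this point, so it cannot hold for every real x for which both sides are defined.
The correct double-angle formula is sin(2x) = 2sin(x)cos(x).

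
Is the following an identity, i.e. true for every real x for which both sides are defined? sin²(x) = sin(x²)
No, this is NOT an identity.

Claim: sin²(x) = sin(x²).
Test a specific point where both sides are defined: x = -π/4.
LHS = sin²(x) ≈ 0.5000
RHS = sin(x²) ≈ 0.5785
Since 0.5000 ≠ 0.5785, the equation fails at this point, so it cannot hold for every real x for which both sides are defined.
sin²(x) means (sin x)², squaring the output; sin(x²) squares the input. These are different functions.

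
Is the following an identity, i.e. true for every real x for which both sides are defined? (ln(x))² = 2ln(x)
Claim: (ln(x))² = 2ln(x).
Test a specific point where both sides are defined: x = 1/2.
LHS = (ln(x))² ≈ 0.4805
RHS = 2ln(x) ≈ -1.3863
Since 0.4805 ≠ -1.3863, the equation fails at this point, so it cannot hold for every real x for which both sides are defined.
2ln(x) equals ln(x²), which is not the same as (ln x)².

Conclusion: No, this is NOT an identity.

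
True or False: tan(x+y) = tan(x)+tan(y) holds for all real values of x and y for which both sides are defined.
False.

Claim: tan(x+y) = tan(x)+tan(y).
Test a specific point where both sides are defined: x = -π/3, y = 3π/4.
LHS = tan(x+y) ≈ 3.7321
RHS = tan(x)+tan(y) ≈ -2.7321
Since 3.7321 ≠ -2.7321, the equation fails at this point, so it cannot hold for all real values of x and y for which both sides are defined.
The correct formula is tan(x+y) = (tan(x) + tan(y))/(1 - tan(x)tan(y)).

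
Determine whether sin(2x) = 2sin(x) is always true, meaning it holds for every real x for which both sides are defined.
Claim: sin(2x) = 2sin(x).
Test a specific point where both sides are defined: x = -π/2.
LHS = sin(2x) ≈ 0.0000
RHS = 2sin(x) ≈ -2.0000
Since 0.0000 ≠ -2.0000, the equation fails at this point, so it cannot hold for every real x for which both sides are defined.
The correct double-angle formula is sin(2x) = 2sin(x)cos(x).

Conclusion: No, this is NOT an identity.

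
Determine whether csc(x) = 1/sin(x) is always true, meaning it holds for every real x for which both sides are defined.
Claim: csc(x) = 1/sin(x).
Reasoning: csc(x) is by definition the reciprocal of sin(x), wherever sin(x) ≠ 0.
So the two sides agree for every real x for which both sides are defined.

Conclusion: Yes, this is an identity.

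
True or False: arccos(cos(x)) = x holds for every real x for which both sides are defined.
Claim: arccos(cos(x)) = x.
Test a specific point where both sides are defined: x = -π/6.
LHS = arccos(cos(x)) ≈ 0.5236
RHS = x ≈ -0.5236
Since 0.5236 ≠ -0.5236, the equation fails at this point, so it cannot hold for every real x for which both sides are defined.
arccos only returns values in [0, π], so arccos(cos(x)) = x holds only for x in that interval, not for all real x.

Conclusion: False.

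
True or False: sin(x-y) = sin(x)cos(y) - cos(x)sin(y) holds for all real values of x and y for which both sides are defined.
Claim: sin(x-y) = sin(x)cos(y) - cos(x)sin(y).
Reasoning: Replace y by -y in sin(x+y) = sin(x)cos(y) + cos(x)sin(y) and use cos(-y) = cos(y), sin(-y) = -sin(y): sin(x-y) = sin(x)cos(y) - cos(x)sin(y).
So the two sides agree for all real values of x and y for which both sides are defined.

Conclusion: True.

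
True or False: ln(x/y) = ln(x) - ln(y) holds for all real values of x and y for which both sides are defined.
True.

Claim: ln(x/y) = ln(x) - ln(y).
Reasoning: Both sides are simultaneously defined only when x, y > 0. Write x = e^p, y = e^q. Then x/y = e^(p-q), so ln(x/y) = p - q = ln(x) - ln(y).
So the two sides agree for all real values of x and y for which both sides are defined.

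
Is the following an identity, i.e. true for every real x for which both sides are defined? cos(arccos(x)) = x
Claim: cos(arccos(x)) = x.
Reasoning: For -1 ≤ x ≤ 1 (where arccos is defined), arccos(x) is by definition an angle whose cosine equals x. Taking the cosine of that angle returns x. (Note the other order, arccos(cos x) = x, is NOT an identity.)
So the two sides agree for every real x for which both sides are defined.

Conclusion: Yes, this is an identity.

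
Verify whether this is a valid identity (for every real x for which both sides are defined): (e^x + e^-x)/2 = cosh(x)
Yes, this is an identity.

Claim: (e^x + e^-x)/2 = cosh(x).
Reasoning: This is exactly the definition of the hyperbolic cosine: cosh(x) := (e^x + e^-x)/2.
So the two sides agree for every real x for which both sides are defined.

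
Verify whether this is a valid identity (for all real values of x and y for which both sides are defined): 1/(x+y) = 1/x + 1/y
Claim: 1/(x+y) = 1/x + 1/y.
Test a specific point where both sides are defined: x = 4, y = 2.
LHS = 1/(x+y) ≈ 0.1667
RHS = 1/x + 1/y ≈ 0.7500
Since 0.1667 ≠ 0.7500, the equation fails at this point, so it cannot hold for all real values of x and y for which both sides are defined.
1/x + 1/y = (x+y)/(xy), which is not 1/(x+y).

Conclusion: No, this is NOT an identity.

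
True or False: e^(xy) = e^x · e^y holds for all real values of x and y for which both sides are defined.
Claim: e^(xy) = e^x · e^y.
Test a specific point where both sides are defined: x = -3, y = 1/2.
LHS = e^(xy) ≈ 0.2231
RHS = e^x · e^y ≈ 0.0821
Since 0.2231 ≠ 0.0821, the equation fails at this point, so it cannot hold for all real values of x and y for which both sides are defined.
e^x · e^y = e^(x+y), not e^(xy).

Conclusion: False.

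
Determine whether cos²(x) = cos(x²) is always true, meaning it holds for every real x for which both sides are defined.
No, this is NOT an identity.

Claim: cos²(x) = cos(x²).
Test a specific point where both sides are defined: x = π.
LHS = cos²(x) ≈ 1.0000
RHS = cos(x²) ≈ -0.9027
Since 1.0000 ≠ -0.9027, the equation fails at this point, so it cannot hold for every real x for which both sides are defined.
cos²(x) means (cos x)², squaring the output; cos(x²) squares the input. These are different functions.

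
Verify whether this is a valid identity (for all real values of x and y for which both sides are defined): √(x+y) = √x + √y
Claim: √(x+y) = √x + √y.
Test a specific point where both sides are defined: x = 3/2, y = 3.
LHS = √(x+y) ≈ 2.1213
RHS = √x + √y ≈ 2.9568
Since 2.1213 ≠ 2.9568, the equation fails at this point, so it cannot hold for all real values of x and y for which both sides are defined.
Squaring the right side gives x + 2√(xy) + y, not x + y.

Conclusion: No, this is NOT an identity.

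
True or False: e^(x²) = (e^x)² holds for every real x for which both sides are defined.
Claim: e^(x²) = (e^x)².
Test a specific point where both sides are defined: x = 1/2.
LHS = e^(x²) ≈ 1.2840
RHS = (e^x)² ≈ 2.7183
Since 1.2840 ≠ 2.7183, the equation fails at this point, so it cannot hold for every real x for which both sides are defined.
(e^x)² = e^(2x), and 2x ≠ x² in general.

Conclusion: False.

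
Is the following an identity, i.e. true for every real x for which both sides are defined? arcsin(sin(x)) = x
Claim: arcsin(sin(x)) = x.
Test a specific point where both sides are defined: x = 3π/4.
LHS = arcsin(sin(x)) ≈ 0.7854
RHS = x ≈ 2.3562
Since 0.7854 ≠ 2.3562, the equation fails at this point, so it cannot hold for every real x for which both sides are defined.
arcsin only returns values in [-π/2, π/2], so arcsin(sin(x)) = x holds only for x in that interval, not for all real x.

Conclusion: No, this is NOT an identity.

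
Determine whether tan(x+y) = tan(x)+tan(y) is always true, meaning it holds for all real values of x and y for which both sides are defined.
No, this is NOT an identity.

Claim: tan(x+y) = tan(x)+tan(y).
Test a specific point where both sides are defined: x = 3π/4, y = -π/3.
LHS = tan(x+y) ≈ 3.7321
RHS = tan(x)+tan(y) ≈ -2.7321
Since 3.7321 ≠ -2.7321, the equation fails at this point, so it cannot hold for all real values of x and y for which both sides are defined.
The correct formula is tan(x+y) = (tan(x) + tan(y))/(1 - tan(x)tan(y)).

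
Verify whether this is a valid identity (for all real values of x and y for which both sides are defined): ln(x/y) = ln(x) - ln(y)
Yes, this is an identity.

Claim: ln(x/y) = ln(x) - ln(y).
Reasoning: Both sides are simultaneously defined only when x, y > 0. Write x = e^p, y = e^q. Then x/y = e^(p-q), so ln(x/y) = p - q = ln(x) - ln(y).
So the two sides agree for all real values of x and y for which both sides are defined.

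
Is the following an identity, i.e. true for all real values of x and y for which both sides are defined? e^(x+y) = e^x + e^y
Claim: e^(x+y) = e^x + e^y.
Test a specific point where both sides are defined: x = 1/2, y = 3.
LHS = e^(x+y) ≈ 33.1155
RHS = e^x + e^y ≈ 21.7343
Since 33.1155 ≠ 21.7343, the equation fails at this point, so it cannot hold for all real values of x and y for which both sides are defined.
The correct rule is e^(x+y) = e^x · e^y (a product, not a sum).

Conclusion: No, this is NOT an identity.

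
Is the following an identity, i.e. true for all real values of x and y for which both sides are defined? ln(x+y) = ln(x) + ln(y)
No, this is NOT an identity.

Claim: ln(x+y) = ln(x) + ln(y).
Test a specific point where both sides are defined: x = 3, y = 1/2.
LHS = ln(x+y) ≈ 1.2528
RHS = ln(x) + ln(y) ≈ 0.4055
Since 1.2528 ≠ 0.4055, the equation fails at this point, so it cannot hold for all real values of x and y for which both sides are defined.
ln(x) + ln(y) = ln(xy), not ln(x+y).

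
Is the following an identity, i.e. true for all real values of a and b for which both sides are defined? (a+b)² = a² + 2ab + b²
Claim: (a+b)² = a² + 2ab + b².
Reasoning: Expand: (a+b)² = (a+b)(a+b) = a·a + a·b + b·a + b·b = a² + 2ab + b².
So the two sides agree for all real values of a and b for which both sides are defined.

Conclusion: Yes, this is an identity.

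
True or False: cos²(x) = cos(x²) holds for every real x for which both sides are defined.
Claim: cos²(x) = cos(x²).
Test a specific point where both sides are defined: x = -π/4.
LHS = cos²(x) ≈ 0.5000
RHS = cos(x²) ≈ 0.8157
Since 0.5000 ≠ 0.8157, the equation fails at this point, so it cannot hold for every real x for which both sides are defined.
cos²(x) means (cos x)², squaring the output; cos(x²) squares the input. These are different functions.

Conclusion: False.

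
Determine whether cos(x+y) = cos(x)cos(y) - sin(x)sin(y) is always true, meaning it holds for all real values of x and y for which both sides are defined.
Yes, this is an identity.

Claim: cos(x+y) = cos(x)cos(y) - sin(x)sin(y).
Reasoning: By Euler's formula e^(i(x+y)) = e^(ix)·e^(iy) = (cos x + i·sin x)(cos y + i·sin y). The real part of the left side is cos(x+y); the real part of the product is cos(x)cos(y) - sin(x)sin(y) (since i·i = -1).
So the two sides agree for all real values of x and y for which both sides are defined.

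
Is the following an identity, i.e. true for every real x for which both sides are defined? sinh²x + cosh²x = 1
No, this is NOT an identity.

Claim: sinh²x + cosh²x = 1.
Test a specific point where both sides are defined: x = 1.
LHS = sinh²x + cosh²x ≈ 3.7622
RHS = 1 ≈ 1.0000
Since 3.7622 ≠ 1.0000, the equation fails at this point, so it cannot hold for every real x for which both sides are defined.
The correct hyperbolic identity is cosh²x - sinh²x = 1 (a difference); the sum sinh²x + cosh²x equals cosh(2x).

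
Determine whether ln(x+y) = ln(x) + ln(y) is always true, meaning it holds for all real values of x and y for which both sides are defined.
Claim: ln(x+y) = ln(x) + ln(y).
Test a specific point where both sides are defined: x = 3/2, y = 4.
LHS = ln(x+y) ≈ 1.7047
RHS = ln(x) + ln(y) ≈ 1.7918
Since 1.7047 ≠ 1.7918, the equation fails at this point, so it cannot hold for all real values of x and y for which both sides are defined.
ln(x) + ln(y) = ln(xy), not ln(x+y).

Conclusion: No, this is NOT an identity.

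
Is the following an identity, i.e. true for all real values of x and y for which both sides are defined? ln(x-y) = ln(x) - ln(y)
No, this is NOT an identity.

Claim: ln(x-y) = ln(x) - ln(y).
Test a specific point where both sides are defined: x = 5, y = 1.
LHS = ln(x-y) ≈ 1.3863
RHS = ln(x) - ln(y) ≈ 1.6094
Since 1.3863 ≠ 1.6094, the equation fails at this point, so it cannot hold for all real values of x and y for which both sides are defined.
ln(x) - ln(y) = ln(x/y), not ln(x-y).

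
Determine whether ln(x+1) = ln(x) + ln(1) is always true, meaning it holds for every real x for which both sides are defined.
Claim: ln(x+1) = ln(x) + ln(1).
Test a specific point where both sides are defined: x = 4.
LHS = ln(x+1) ≈ 1.6094
RHS = ln(x) + ln(1) ≈ 1.3863
Since 1.6094 ≠ 1.3863, the equation fails at this point, so it cannot hold for every real x for which both sides are defined.
ln(1) = 0, so the right side is just ln(x), which differs from ln(x+1).

Conclusion: No, this is NOT an identity.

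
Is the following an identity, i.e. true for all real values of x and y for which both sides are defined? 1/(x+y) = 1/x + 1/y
Claim: 1/(x+y) = 1/x + 1/y.
Test a specific point where both sides are defined: x = 3/2, y = 2.
LHS = 1/(x+y) ≈ 0.2857
RHS = 1/x + 1/y ≈ 1.1667
Since 0.2857 ≠ 1.1667, the equation fails at this point, so it cannot hold for all real values of x and y for which both sides are defined.
1/x + 1/y = (x+y)/(xy), which is not 1/(x+y).

Conclusion: No, this is NOT an identity.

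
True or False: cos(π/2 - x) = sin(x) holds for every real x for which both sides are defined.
True.

Claim: cos(π/2 - x) = sin(x).
Reasoning: Use cos(u - v) = cos(u)cos(v) + sin(u)sin(v) with u = π/2, v = x: cos(π/2)cos(x) + sin(π/2)sin(x) = 0·cos(x) + 1·sin(x) = sin(x).
So the two sides agree for every real x for which both sides are defined.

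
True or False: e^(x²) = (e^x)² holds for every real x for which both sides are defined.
Claim: e^(x²) = (e^x)².
Test a specific point where both sides are defined: x = 3/2.
LHS = e^(x²) ≈ 9.4877
RHS = (e^x)² ≈ 20.0855
Since 9.4877 ≠ 20.0855, the equation fails at this point, so it cannot hold for every real x for which both sides are defined.
(e^x)² = e^(2x), and 2x ≠ x² in general.

Conclusion: False.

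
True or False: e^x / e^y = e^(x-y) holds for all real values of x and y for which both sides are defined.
Claim: e^x / e^y = e^(x-y).
Reasoning: 1/e^y = e^(-y), so e^x / e^y = e^x · e^(-y) = e^(x + (-y)) = e^(x-y) by the product rule for exponents.
So the two sides agree for all real values of x and y for which both sides are defined.

Conclusion: True.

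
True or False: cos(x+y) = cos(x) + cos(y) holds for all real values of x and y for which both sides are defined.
Claim: cos(x+y) = cos(x) + cos(y).
Test a specific point where both sides are defined: x = -π/2, y = -π/6.
LHS = cos(x+y) ≈ -0.5000
RHS = cos(x) + cos(y) ≈ 0.8660
Since -0.5000 ≠ 0.8660, the equation fails at this point, so it cannot hold for all real values of x and y for which both sides are defined.
The correct expansion is cos(x+y) = cos(x)cos(y) - sin(x)sin(y); cosine is not additive.

Conclusion: False.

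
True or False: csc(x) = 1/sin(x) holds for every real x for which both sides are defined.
True.

Claim: csc(x) = 1/sin(x).
Reasoning: csc(x) is by definition the reciprocal of sin(x), wherever sin(x) ≠ 0.
So the two sides agree for every real x for which both sides are defined.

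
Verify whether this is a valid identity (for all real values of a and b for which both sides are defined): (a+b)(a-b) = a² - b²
Yes, this is an identity.

Claim: (a+b)(a-b) = a² - b².
Reasoning: Expand: (a+b)(a-b) = a² - ab + ba - b² = a² - b² (the cross terms cancel).
So the two sides agree for all real values of a and b for which both sides are defined.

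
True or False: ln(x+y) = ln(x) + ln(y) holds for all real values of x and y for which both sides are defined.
Claim: ln(x+y) = ln(x) + ln(y).
Test a specific point where both sides are defined: x = 5, y = 3/2.
LHS = ln(x+y) ≈ 1.8718
RHS = ln(x) + ln(y) ≈ 2.0149
Since 1.8718 ≠ 2.0149, the equation fails at this point, so it cannot hold for all real values of x and y for which both sides are defined.
ln(x) + ln(y) = ln(xy), not ln(x+y).

Conclusion: False.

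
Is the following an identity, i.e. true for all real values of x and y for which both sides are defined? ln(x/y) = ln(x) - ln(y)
Claim: ln(x/y) = ln(x) - ln(y).
Reasoning: Both sides are simultaneously defined only when x, y > 0. Write x = e^p, y = e^q. Then x/y = e^(p-q), so ln(x/y) = p - q = ln(x) - ln(y).
So the two sides agree for all real values of x and y for which both sides are defined.

Conclusion: Yes, this is an identity.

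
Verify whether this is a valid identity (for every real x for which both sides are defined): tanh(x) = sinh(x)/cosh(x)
Yes, this is an identity.

Claim: tanh(x) = sinh(x)/cosh(x).
Reasoning: tanh(x) is defined as sinh(x)/cosh(x) = (e^x - e^-x)/(e^x + e^-x); cosh(x) ≥ 1 is never zero, so this holds for every real x.
So the two sides agree for every real x for which both sides are defined.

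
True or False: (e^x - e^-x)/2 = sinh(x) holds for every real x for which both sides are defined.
True.

Claim: (e^x - e^-x)/2 = sinh(x).
Reasoning: This is exactly the definition of the hyperbolic sine: sinh(x) := (e^x - e^-x)/2.
So the two sides agree for every real x for which both sides are defined.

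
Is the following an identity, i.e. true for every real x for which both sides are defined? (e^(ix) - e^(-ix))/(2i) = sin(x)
Yes, this is an identity.

Claim: (e^(ix) - e^(-ix))/(2i) = sin(x).
Reasoning: By Euler's formula e^(ix) = cos(x) + i·sin(x) and e^(-ix) = cos(x) - i·sin(x). Subtracting cancels the cosine terms: e^(ix) - e^(-ix) = 2i·sin(x); divide by 2i.
So the two sides agree for every real x for which both sides are defined.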